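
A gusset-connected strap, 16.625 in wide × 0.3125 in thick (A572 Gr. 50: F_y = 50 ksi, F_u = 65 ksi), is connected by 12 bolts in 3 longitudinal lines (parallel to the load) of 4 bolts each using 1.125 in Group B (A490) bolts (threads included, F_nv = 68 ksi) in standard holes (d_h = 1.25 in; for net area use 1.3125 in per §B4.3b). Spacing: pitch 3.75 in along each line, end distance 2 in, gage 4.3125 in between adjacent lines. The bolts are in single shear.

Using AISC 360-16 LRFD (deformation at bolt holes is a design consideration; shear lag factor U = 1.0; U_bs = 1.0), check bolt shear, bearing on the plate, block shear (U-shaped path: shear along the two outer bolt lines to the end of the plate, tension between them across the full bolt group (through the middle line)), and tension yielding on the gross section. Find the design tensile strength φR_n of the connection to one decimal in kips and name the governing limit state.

Bolt shear: A_b = π(1.125)²/4 = 0.99402 in². φR_n = 0.75 × 68 × 0.99402 × 12 × 1 = 608.3 kips.
Bearing (0.3125 in plate, F_u = 65 ksi): end bolts L_c = 2 − 1.25/2 = 1.375, R_n = min(1.2×1.375×0.3125×65, 2.4×1.125×0.3125×65) = 33.516 kips/bolt; interior L_c = 3.75 − 1.25 = 2.5, R_n = 54.844 kips/bolt. φR_n = 0.75 × (3×33.516 + 9×54.844) = 445.6 kips.
Block shear: shear path 2×[2+3×3.75] = 2×13.25 in, A_gv = 8.2813, A_nv = 2×(13.25 − 3.5×1.3125)×0.3125 = 5.4102 in²; tension across gage: (8.625 − 2×1.3125)×0.3125 = 1.875 in². R_n = min(0.6×65×5.4102, 0.6×50×8.2813) + 1.0×65×1.875 = min(211, 248.44) + 121.88 = 332.88 kips. φR_n = 0.75 × 332.88 = 249.7 kips.
Tension yield (gross): A_g = 16.625×0.3125 = 5.1953 in². φR_n = 0.90 × 50 × 5.1953 = 233.8 kips.
Governing: min(608.3, 445.6, 249.7, 233.8) = 233.8 kips → gross-section yield.

233.8 kips (gross-section yield governs)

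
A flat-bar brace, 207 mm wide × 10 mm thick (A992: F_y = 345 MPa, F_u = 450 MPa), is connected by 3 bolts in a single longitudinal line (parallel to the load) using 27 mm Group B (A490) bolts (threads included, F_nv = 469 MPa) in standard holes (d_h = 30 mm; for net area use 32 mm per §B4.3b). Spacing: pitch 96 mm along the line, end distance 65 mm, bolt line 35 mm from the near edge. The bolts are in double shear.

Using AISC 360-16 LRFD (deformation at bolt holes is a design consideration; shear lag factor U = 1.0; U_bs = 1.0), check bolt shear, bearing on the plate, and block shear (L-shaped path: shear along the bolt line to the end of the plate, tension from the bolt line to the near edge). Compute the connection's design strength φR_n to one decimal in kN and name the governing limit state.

Bolt shear: A_b = π(27)²/4 = 572.56 mm². φR_n = 0.75 × 469 × 572.56 × 3 × 2 = 1208.4 kN.
Bearing (10 mm plate, F_u = 450 MPa): end bolts L_c = 65 − 30/2 = 50, R_n = min(1.2×50×10×450, 2.4×27×10×450) = 270 kN/bolt; interior L_c = 96 − 30 = 66, R_n = 291.6 kN/bolt. φR_n = 0.75 × (1×270 + 2×291.6) = 639.9 kN.
Block shear: shear path 1×[65+2×96] = 1×257 mm, A_gv = 2570, A_nv = 1×(257 − 2.5×32)×10 = 1770 mm²; tension to near edge: (35 − 0.5×32)×10 = 190 mm². R_n = min(0.6×450×1770, 0.6×345×2570) + 1.0×450×190 = min(477.9, 531.99) + 85.5 = 563.4 kN. φR_n = 0.75 × 563.4 = 422.6 kN.
Governing: min(1208.4, 639.9, 422.6) = 422.6 kN → block shear.

422.6 kN (block shear governs)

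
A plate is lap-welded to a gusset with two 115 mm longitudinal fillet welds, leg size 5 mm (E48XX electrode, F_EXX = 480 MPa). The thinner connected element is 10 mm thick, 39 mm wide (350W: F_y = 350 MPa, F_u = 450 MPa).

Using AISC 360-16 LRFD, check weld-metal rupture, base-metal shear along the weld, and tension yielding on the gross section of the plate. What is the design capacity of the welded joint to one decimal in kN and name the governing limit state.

Weld metal: throat = 0.707×5 = 3.535 mm, L = 2×115 = 230 mm. φR_n = 0.75 × 0.6 × 480 × 3.535 × 230 = 175.6 kN.
Base metal shear (10 mm plate): yield φR_n = 1.0×0.6×350×10×230 = 483.0 kN; rupture φR_n = 0.75×0.6×450×10×230 = 465.8 kN; take 465.8 kN (rupture).
Tension yield (gross): A_g = 39×10 = 390 mm². φR_n = 0.90 × 350 × 390 = 122.9 kN.
Governing: min(175.6, 465.8, 122.9) = 122.9 kN → gross-section yield.

122.9 kN (gross-section yield governs)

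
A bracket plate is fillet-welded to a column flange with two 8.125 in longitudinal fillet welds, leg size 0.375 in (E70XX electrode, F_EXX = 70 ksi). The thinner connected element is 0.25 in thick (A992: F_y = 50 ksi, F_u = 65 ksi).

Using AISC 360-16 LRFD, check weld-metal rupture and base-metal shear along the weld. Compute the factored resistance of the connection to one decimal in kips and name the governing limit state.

Weld metal: throat = 0.707×0.375 = 0.26513 in, L = 2×8.125 = 16.25 in. φR_n = 0.75 × 0.6 × 70 × 0.26513 × 16.25 = 135.7 kips.
Base metal shear (0.25 in plate): yield φR_n = 1.0×0.6×50×0.25×16.25 = 121.9 kips; rupture φR_n = 0.75×0.6×65×0.25×16.25 = 118.8 kips; take 118.8 kips (rupture).
Governing: min(135.7, 118.8) = 118.8 kips → base-metal shear.

118.8 kips (base-metal shear governs)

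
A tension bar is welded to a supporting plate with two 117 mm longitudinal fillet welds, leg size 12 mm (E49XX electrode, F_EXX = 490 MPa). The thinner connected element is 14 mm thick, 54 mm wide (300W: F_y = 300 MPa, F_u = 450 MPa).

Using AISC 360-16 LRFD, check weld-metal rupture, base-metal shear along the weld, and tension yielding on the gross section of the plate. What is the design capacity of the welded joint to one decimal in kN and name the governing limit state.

Weld metal: throat = 0.707×12 = 8.484 mm, L = 2×117 = 234 mm. φR_n = 0.75 × 0.6 × 490 × 8.484 × 234 = 437.7 kN.
Base metal shear (14 mm plate): yield φR_n = 1.0×0.6×300×14×234 = 589.7 kN; rupture φR_n = 0.75×0.6×450×14×234 = 663.4 kN; take 589.7 kN (yield).
Tension yield (gross): A_g = 54×14 = 756 mm². φR_n = 0.90 × 300 × 756 = 204.1 kN.
Governing: min(437.7, 589.7, 204.1) = 204.1 kN → gross-section yield.

204.1 kN (gross-section yield governs)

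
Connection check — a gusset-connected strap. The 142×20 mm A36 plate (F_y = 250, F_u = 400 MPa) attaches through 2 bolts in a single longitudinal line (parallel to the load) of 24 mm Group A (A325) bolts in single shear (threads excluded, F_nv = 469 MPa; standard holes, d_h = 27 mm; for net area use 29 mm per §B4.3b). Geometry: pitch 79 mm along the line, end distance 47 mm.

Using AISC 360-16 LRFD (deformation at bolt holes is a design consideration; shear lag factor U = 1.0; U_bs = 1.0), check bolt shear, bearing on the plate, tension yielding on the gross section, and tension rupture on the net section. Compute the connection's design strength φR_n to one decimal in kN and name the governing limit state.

Bolt shear: A_b = π(24)²/4 = 452.39 mm². φR_n = 0.75 × 469 × 452.39 × 2 × 1 = 318.3 kN.
Bearing (20 mm plate, F_u = 400 MPa): end bolts L_c = 47 − 27/2 = 33.5, R_n = min(1.2×33.5×20×400, 2.4×24×20×400) = 321.6 kN/bolt; interior L_c = 79 − 27 = 52, R_n = 460.8 kN/bolt. φR_n = 0.75 × (1×321.6 + 1×460.8) = 586.8 kN.
Tension yield (gross): A_g = 142×20 = 2840 mm². φR_n = 0.90 × 250 × 2840 = 639.0 kN.
Tension rupture (net): A_n = (142 − 1×29)×20 = 2260 mm² (U = 1.0, A_e = A_n). φR_n = 0.75 × 400 × 2260 = 678.0 kN.
Governing: min(318.3, 586.8, 639.0, 678.0) = 318.3 kN → bolt shear.

318.3 kN (bolt shear governs)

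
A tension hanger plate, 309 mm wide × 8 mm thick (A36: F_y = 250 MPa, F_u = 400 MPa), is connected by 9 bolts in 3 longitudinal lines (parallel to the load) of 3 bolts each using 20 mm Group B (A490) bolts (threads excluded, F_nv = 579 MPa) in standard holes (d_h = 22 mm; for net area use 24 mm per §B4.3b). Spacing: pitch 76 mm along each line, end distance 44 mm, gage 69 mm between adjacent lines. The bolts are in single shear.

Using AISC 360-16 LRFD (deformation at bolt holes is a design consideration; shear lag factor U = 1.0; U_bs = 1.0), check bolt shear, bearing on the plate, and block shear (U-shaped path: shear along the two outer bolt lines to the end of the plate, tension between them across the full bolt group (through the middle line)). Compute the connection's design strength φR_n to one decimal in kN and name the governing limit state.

568.8 kN (block shear governs)

Bolt shear: A_b = π(20)²/4 = 314.16 mm². φR_n = 0.75 × 579 × 314.16 × 9 × 1 = 1227.8 kN.
Bearing (8 mm plate, F_u = 400 MPa): end bolts L_c = 44 − 22/2 = 33, R_n = min(1.2×33×8×400, 2.4×20×8×400) = 126.72 kN/bolt; interior L_c = 76 − 22 = 54, R_n = 153.6 kN/bolt. φR_n = 0.75 × (3×126.72 + 6×153.6) = 976.3 kN.
Block shear: shear path 2×[44+2×76] = 2×196 mm, A_gv = 3136, A_nv = 2×(196 − 2.5×24)×8 = 2176 mm²; tension across gage: (138 − 2×24)×8 = 720 mm². R_n = min(0.6×400×2176, 0.6×250×3136) + 1.0×400×720 = min(522.24, 470.4) + 288 = 758.4 kN. φR_n = 0.75 × 758.4 = 568.8 kN.
Governing: min(1227.8, 976.3, 568.8) = 568.8 kN → block shear.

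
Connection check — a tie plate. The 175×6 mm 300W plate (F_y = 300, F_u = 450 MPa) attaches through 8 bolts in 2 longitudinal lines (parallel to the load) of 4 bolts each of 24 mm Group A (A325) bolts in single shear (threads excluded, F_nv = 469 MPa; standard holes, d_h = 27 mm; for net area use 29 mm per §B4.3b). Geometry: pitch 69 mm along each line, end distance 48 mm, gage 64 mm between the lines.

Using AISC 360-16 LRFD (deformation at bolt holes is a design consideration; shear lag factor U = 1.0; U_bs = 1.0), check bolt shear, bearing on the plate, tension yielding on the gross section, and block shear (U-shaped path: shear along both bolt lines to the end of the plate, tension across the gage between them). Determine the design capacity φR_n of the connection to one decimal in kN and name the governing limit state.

283.5 kN (gross-section yield governs)

Bolt shear: A_b = π(24)²/4 = 452.39 mm². φR_n = 0.75 × 469 × 452.39 × 8 × 1 = 1273.0 kN.
Bearing (6 mm plate, F_u = 450 MPa): end bolts L_c = 48 − 27/2 = 34.5, R_n = min(1.2×34.5×6×450, 2.4×24×6×450) = 111.78 kN/bolt; interior L_c = 69 − 27 = 42, R_n = 136.08 kN/bolt. φR_n = 0.75 × (2×111.78 + 6×136.08) = 780.0 kN.
Tension yield (gross): A_g = 175×6 = 1050 mm². φR_n = 0.90 × 300 × 1050 = 283.5 kN.
Block shear: shear path 2×[48+3×69] = 2×255 mm, A_gv = 3060, A_nv = 2×(255 − 3.5×29)×6 = 1842 mm²; tension across gage: (64 − 1×29)×6 = 210 mm². R_n = min(0.6×450×1842, 0.6×300×3060) + 1.0×450×210 = min(497.34, 550.8) + 94.5 = 591.84 kN. φR_n = 0.75 × 591.84 = 443.9 kN.
Governing: min(1273.0, 780.0, 283.5, 443.9) = 283.5 kN → gross-section yield.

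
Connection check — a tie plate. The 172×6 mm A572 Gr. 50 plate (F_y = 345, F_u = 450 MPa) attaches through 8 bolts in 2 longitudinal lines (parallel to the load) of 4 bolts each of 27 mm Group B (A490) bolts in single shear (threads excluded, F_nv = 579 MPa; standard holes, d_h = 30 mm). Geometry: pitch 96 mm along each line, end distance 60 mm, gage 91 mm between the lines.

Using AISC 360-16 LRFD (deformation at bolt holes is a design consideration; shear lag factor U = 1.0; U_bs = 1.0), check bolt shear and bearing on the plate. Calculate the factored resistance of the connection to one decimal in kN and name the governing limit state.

1006.0 kN (bearing governs)

Bolt shear: A_b = π(27)²/4 = 572.56 mm². φR_n = 0.75 × 579 × 572.56 × 8 × 1 = 1989.1 kN.
Bearing (6 mm plate, F_u = 450 MPa): end bolts L_c = 60 − 30/2 = 45, R_n = min(1.2×45×6×450, 2.4×27×6×450) = 145.8 kN/bolt; interior L_c = 96 − 30 = 66, R_n = 174.96 kN/bolt. φR_n = 0.75 × (2×145.8 + 6×174.96) = 1006.0 kN.
Governing: min(1989.1, 1006.0) = 1006.0 kN → bearing.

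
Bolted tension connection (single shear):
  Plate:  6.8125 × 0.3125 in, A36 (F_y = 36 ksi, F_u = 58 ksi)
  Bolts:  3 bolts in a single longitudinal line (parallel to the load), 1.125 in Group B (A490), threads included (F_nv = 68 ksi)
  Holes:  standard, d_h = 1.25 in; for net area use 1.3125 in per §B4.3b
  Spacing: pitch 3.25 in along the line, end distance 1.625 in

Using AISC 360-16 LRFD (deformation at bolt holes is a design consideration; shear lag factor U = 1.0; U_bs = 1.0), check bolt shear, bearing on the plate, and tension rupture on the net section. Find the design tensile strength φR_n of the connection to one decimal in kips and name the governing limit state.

Bolt shear: A_b = π(1.125)²/4 = 0.99402 in². φR_n = 0.75 × 68 × 0.99402 × 3 × 1 = 152.1 kips.
Bearing (0.3125 in plate, F_u = 58 ksi): end bolts L_c = 1.625 − 1.25/2 = 1, R_n = min(1.2×1×0.3125×58, 2.4×1.125×0.3125×58) = 21.75 kips/bolt; interior L_c = 3.25 − 1.25 = 2, R_n = 43.5 kips/bolt. φR_n = 0.75 × (1×21.75 + 2×43.5) = 81.6 kips.
Tension rupture (net): A_n = (6.8125 − 1×1.3125)×0.3125 = 1.7188 in² (U = 1.0, A_e = A_n). φR_n = 0.75 × 58 × 1.7188 = 74.8 kips.
Governing: min(152.1, 81.6, 74.8) = 74.8 kips → net-section rupture.

74.8 kips (net-section rupture governs)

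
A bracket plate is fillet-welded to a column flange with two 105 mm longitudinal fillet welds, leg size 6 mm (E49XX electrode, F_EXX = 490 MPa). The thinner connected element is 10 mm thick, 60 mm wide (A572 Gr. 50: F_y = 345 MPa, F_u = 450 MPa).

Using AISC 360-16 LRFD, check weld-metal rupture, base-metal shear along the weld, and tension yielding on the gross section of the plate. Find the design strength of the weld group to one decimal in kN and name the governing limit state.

186.3 kN (gross-section yield governs)

Weld metal: throat = 0.707×6 = 4.242 mm, L = 2×105 = 210 mm. φR_n = 0.75 × 0.6 × 490 × 4.242 × 210 = 196.4 kN.
Base metal shear (10 mm plate): yield φR_n = 1.0×0.6×345×10×210 = 434.7 kN; rupture φR_n = 0.75×0.6×450×10×210 = 425.3 kN; take 425.3 kN (rupture).
Tension yield (gross): A_g = 60×10 = 600 mm². φR_n = 0.90 × 345 × 600 = 186.3 kN.
Governing: min(196.4, 425.3, 186.3) = 186.3 kN → gross-section yield.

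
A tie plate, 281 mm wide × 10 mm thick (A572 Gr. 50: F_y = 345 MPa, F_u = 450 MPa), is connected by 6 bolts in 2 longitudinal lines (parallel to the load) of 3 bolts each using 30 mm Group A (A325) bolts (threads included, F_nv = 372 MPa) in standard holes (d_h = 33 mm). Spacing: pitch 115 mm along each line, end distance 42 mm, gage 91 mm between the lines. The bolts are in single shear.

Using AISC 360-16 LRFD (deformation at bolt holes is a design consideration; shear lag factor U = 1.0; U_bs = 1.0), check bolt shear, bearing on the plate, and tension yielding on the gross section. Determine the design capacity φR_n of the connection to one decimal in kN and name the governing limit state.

872.5 kN (gross-section yield governs)

Bolt shear: A_b = π(30)²/4 = 706.86 mm². φR_n = 0.75 × 372 × 706.86 × 6 × 1 = 1183.3 kN.
Bearing (10 mm plate, F_u = 450 MPa): end bolts L_c = 42 − 33/2 = 25.5, R_n = min(1.2×25.5×10×450, 2.4×30×10×450) = 137.7 kN/bolt; interior L_c = 115 − 33 = 82, R_n = 324 kN/bolt. φR_n = 0.75 × (2×137.7 + 4×324) = 1178.6 kN.
Tension yield (gross): A_g = 281×10 = 2810 mm². φR_n = 0.90 × 345 × 2810 = 872.5 kN.
Governing: min(1183.3, 1178.6, 872.5) = 872.5 kN → gross-section yield.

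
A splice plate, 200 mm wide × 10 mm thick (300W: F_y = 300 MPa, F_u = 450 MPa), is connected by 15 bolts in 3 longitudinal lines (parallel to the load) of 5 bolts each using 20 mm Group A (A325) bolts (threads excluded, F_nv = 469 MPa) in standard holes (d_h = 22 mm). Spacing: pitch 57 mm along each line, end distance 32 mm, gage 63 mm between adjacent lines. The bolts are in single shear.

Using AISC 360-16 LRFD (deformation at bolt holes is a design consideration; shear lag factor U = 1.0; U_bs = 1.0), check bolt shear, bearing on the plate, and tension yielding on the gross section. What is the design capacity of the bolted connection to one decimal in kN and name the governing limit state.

540.0 kN (gross-section yield governs)

Bolt shear: A_b = π(20)²/4 = 314.16 mm². φR_n = 0.75 × 469 × 314.16 × 15 × 1 = 1657.6 kN.
Bearing (10 mm plate, F_u = 450 MPa): end bolts L_c = 32 − 22/2 = 21, R_n = min(1.2×21×10×450, 2.4×20×10×450) = 113.4 kN/bolt; interior L_c = 57 − 22 = 35, R_n = 189 kN/bolt. φR_n = 0.75 × (3×113.4 + 12×189) = 1956.2 kN.
Tension yield (gross): A_g = 200×10 = 2000 mm². φR_n = 0.90 × 300 × 2000 = 540.0 kN.
Governing: min(1657.6, 1956.2, 540.0) = 540.0 kN → gross-section yield.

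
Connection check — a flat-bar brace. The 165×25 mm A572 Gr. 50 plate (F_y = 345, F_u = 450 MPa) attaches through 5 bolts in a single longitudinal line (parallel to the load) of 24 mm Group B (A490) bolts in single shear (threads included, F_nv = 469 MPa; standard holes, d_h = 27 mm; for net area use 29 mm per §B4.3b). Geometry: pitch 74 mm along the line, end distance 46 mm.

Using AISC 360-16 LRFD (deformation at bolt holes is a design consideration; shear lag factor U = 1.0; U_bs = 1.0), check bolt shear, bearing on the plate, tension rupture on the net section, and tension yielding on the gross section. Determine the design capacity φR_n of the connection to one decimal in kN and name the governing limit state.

795.6 kN (bolt shear governs)

Bolt shear: A_b = π(24)²/4 = 452.39 mm². φR_n = 0.75 × 469 × 452.39 × 5 × 1 = 795.6 kN.
Bearing (25 mm plate, F_u = 450 MPa): end bolts L_c = 46 − 27/2 = 32.5, R_n = min(1.2×32.5×25×450, 2.4×24×25×450) = 438.75 kN/bolt; interior L_c = 74 − 27 = 47, R_n = 634.5 kN/bolt. φR_n = 0.75 × (1×438.75 + 4×634.5) = 2232.6 kN.
Tension rupture (net): A_n = (165 − 1×29)×25 = 3400 mm² (U = 1.0, A_e = A_n). φR_n = 0.75 × 450 × 3400 = 1147.5 kN.
Tension yield (gross): A_g = 165×25 = 4125 mm². φR_n = 0.90 × 345 × 4125 = 1280.8 kN.
Governing: min(795.6, 2232.6, 1147.5, 1280.8) = 795.6 kN → bolt shear.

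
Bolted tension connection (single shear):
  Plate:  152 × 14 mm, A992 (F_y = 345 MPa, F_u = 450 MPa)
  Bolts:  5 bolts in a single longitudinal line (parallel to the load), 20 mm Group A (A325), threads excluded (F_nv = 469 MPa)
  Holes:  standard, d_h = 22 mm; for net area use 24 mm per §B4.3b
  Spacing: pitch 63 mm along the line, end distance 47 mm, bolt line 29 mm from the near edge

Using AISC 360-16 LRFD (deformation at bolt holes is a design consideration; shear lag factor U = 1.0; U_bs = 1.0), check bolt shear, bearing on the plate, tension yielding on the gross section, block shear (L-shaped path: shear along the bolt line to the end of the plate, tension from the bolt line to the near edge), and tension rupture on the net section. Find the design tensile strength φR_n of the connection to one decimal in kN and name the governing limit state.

552.5 kN (bolt shear governs)

Bolt shear: A_b = π(20)²/4 = 314.16 mm². φR_n = 0.75 × 469 × 314.16 × 5 × 1 = 552.5 kN.
Bearing (14 mm plate, F_u = 450 MPa): end bolts L_c = 47 − 22/2 = 36, R_n = min(1.2×36×14×450, 2.4×20×14×450) = 272.16 kN/bolt; interior L_c = 63 − 22 = 41, R_n = 302.4 kN/bolt. φR_n = 0.75 × (1×272.16 + 4×302.4) = 1111.3 kN.
Tension yield (gross): A_g = 152×14 = 2128 mm². φR_n = 0.90 × 345 × 2128 = 660.7 kN.
Block shear: shear path 1×[47+4×63] = 1×299 mm, A_gv = 4186, A_nv = 1×(299 − 4.5×24)×14 = 2674 mm²; tension to near edge: (29 − 0.5×24)×14 = 238 mm². R_n = min(0.6×450×2674, 0.6×345×4186) + 1.0×450×238 = min(721.98, 866.5) + 107.1 = 829.08 kN. φR_n = 0.75 × 829.08 = 621.8 kN.
Tension rupture (net): A_n = (152 − 1×24)×14 = 1792 mm² (U = 1.0, A_e = A_n). φR_n = 0.75 × 450 × 1792 = 604.8 kN.
Governing: min(552.5, 1111.3, 660.7, 621.8, 604.8) = 552.5 kN → bolt shear.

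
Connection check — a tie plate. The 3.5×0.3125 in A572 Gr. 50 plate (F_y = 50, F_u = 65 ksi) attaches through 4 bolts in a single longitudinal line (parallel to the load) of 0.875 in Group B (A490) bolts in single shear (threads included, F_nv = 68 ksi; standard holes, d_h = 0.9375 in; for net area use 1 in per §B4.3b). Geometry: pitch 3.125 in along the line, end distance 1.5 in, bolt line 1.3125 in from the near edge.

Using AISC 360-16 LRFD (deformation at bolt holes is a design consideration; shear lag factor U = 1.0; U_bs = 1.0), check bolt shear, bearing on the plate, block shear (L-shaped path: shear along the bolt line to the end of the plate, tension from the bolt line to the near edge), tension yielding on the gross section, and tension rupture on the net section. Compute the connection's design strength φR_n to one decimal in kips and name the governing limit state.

Bolt shear: A_b = π(0.875)²/4 = 0.60132 in². φR_n = 0.75 × 68 × 0.60132 × 4 × 1 = 122.7 kips.
Bearing (0.3125 in plate, F_u = 65 ksi): end bolts L_c = 1.5 − 0.9375/2 = 1.03125, R_n = min(1.2×1.03125×0.3125×65, 2.4×0.875×0.3125×65) = 25.137 kips/bolt; interior L_c = 3.125 − 0.9375 = 2.1875, R_n = 42.656 kips/bolt. φR_n = 0.75 × (1×25.137 + 3×42.656) = 114.8 kips.
Block shear: shear path 1×[1.5+3×3.125] = 1×10.875 in, A_gv = 3.3984, A_nv = 1×(10.875 − 3.5×1)×0.3125 = 2.3047 in²; tension to near edge: (1.3125 − 0.5×1)×0.3125 = 0.25391 in². R_n = min(0.6×65×2.3047, 0.6×50×3.3984) + 1.0×65×0.25391 = min(89.883, 101.95) + 16.504 = 106.39 kips. φR_n = 0.75 × 106.39 = 79.8 kips.
Tension yield (gross): A_g = 3.5×0.3125 = 1.0938 in². φR_n = 0.90 × 50 × 1.0938 = 49.2 kips.
Tension rupture (net): A_n = (3.5 − 1×1)×0.3125 = 0.78125 in² (U = 1.0, A_e = A_n). φR_n = 0.75 × 65 × 0.78125 = 38.1 kips.
Governing: min(122.7, 114.8, 79.8, 49.2, 38.1) = 38.1 kips → net-section rupture.

38.1 kips (net-section rupture governs)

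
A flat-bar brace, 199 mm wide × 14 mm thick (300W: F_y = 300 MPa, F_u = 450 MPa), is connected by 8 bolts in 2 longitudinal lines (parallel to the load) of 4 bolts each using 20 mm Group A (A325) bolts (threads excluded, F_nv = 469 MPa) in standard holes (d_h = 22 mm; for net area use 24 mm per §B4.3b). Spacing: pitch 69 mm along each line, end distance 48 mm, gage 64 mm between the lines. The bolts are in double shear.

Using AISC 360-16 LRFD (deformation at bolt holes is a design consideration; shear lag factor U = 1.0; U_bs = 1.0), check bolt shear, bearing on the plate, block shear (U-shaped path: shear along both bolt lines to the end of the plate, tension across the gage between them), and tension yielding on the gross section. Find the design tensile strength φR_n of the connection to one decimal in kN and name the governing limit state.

Bolt shear: A_b = π(20)²/4 = 314.16 mm². φR_n = 0.75 × 469 × 314.16 × 8 × 2 = 1768.1 kN.
Bearing (14 mm plate, F_u = 450 MPa): end bolts L_c = 48 − 22/2 = 37, R_n = min(1.2×37×14×450, 2.4×20×14×450) = 279.72 kN/bolt; interior L_c = 69 − 22 = 47, R_n = 302.4 kN/bolt. φR_n = 0.75 × (2×279.72 + 6×302.4) = 1780.4 kN.
Block shear: shear path 2×[48+3×69] = 2×255 mm, A_gv = 7140, A_nv = 2×(255 − 3.5×24)×14 = 4788 mm²; tension across gage: (64 − 1×24)×14 = 560 mm². R_n = min(0.6×450×4788, 0.6×300×7140) + 1.0×450×560 = min(1292.8, 1285.2) + 252 = 1537.2 kN. φR_n = 0.75 × 1537.2 = 1152.9 kN.
Tension yield (gross): A_g = 199×14 = 2786 mm². φR_n = 0.90 × 300 × 2786 = 752.2 kN.
Governing: min(1768.1, 1780.4, 1152.9, 752.2) = 752.2 kN → gross-section yield.

752.2 kN (gross-section yield governs)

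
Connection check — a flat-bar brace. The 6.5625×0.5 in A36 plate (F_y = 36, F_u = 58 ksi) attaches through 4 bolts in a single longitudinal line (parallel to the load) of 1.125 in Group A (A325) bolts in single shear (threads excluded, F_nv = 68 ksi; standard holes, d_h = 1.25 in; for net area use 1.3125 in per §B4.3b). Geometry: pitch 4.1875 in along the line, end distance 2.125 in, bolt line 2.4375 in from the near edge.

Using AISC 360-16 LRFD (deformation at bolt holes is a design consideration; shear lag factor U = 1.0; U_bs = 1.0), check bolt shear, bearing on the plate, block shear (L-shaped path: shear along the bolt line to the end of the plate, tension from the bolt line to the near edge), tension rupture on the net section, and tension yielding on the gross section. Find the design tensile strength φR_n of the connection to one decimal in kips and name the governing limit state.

Bolt shear: A_b = π(1.125)²/4 = 0.99402 in². φR_n = 0.75 × 68 × 0.99402 × 4 × 1 = 202.8 kips.
Bearing (0.5 in plate, F_u = 58 ksi): end bolts L_c = 2.125 − 1.25/2 = 1.5, R_n = min(1.2×1.5×0.5×58, 2.4×1.125×0.5×58) = 52.2 kips/bolt; interior L_c = 4.1875 − 1.25 = 2.9375, R_n = 78.3 kips/bolt. φR_n = 0.75 × (1×52.2 + 3×78.3) = 215.3 kips.
Block shear: shear path 1×[2.125+3×4.1875] = 1×14.6875 in, A_gv = 7.3438, A_nv = 1×(14.6875 − 3.5×1.3125)×0.5 = 5.0469 in²; tension to near edge: (2.4375 − 0.5×1.3125)×0.5 = 0.89063 in². R_n = min(0.6×58×5.0469, 0.6×36×7.3438) + 1.0×58×0.89063 = min(175.63, 158.63) + 51.657 = 210.29 kips. φR_n = 0.75 × 210.29 = 157.7 kips.
Tension rupture (net): A_n = (6.5625 − 1×1.3125)×0.5 = 2.625 in² (U = 1.0, A_e = A_n). φR_n = 0.75 × 58 × 2.625 = 114.2 kips.
Tension yield (gross): A_g = 6.5625×0.5 = 3.2813 in². φR_n = 0.90 × 36 × 3.2813 = 106.3 kips.
Governing: min(202.8, 215.3, 157.7, 114.2, 106.3) = 106.3 kips → gross-section yield.

106.3 kips (gross-section yield governs)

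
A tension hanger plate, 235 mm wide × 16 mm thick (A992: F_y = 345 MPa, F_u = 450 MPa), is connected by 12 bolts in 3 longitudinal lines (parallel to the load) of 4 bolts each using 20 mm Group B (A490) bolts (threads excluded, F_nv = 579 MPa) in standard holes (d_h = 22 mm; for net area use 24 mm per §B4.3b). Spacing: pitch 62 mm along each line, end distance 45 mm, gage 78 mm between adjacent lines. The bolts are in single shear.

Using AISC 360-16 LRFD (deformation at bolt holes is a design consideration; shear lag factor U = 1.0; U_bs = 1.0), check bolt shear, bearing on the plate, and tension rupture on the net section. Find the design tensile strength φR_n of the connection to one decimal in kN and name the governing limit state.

880.2 kN (net-section rupture governs)

Bolt shear: A_b = π(20)²/4 = 314.16 mm². φR_n = 0.75 × 579 × 314.16 × 12 × 1 = 1637.1 kN.
Bearing (16 mm plate, F_u = 450 MPa): end bolts L_c = 45 − 22/2 = 34, R_n = min(1.2×34×16×450, 2.4×20×16×450) = 293.76 kN/bolt; interior L_c = 62 − 22 = 40, R_n = 345.6 kN/bolt. φR_n = 0.75 × (3×293.76 + 9×345.6) = 2993.8 kN.
Tension rupture (net): A_n = (235 − 3×24)×16 = 2608 mm² (U = 1.0, A_e = A_n). φR_n = 0.75 × 450 × 2608 = 880.2 kN.
Governing: min(1637.1, 2993.8, 880.2) = 880.2 kN → net-section rupture.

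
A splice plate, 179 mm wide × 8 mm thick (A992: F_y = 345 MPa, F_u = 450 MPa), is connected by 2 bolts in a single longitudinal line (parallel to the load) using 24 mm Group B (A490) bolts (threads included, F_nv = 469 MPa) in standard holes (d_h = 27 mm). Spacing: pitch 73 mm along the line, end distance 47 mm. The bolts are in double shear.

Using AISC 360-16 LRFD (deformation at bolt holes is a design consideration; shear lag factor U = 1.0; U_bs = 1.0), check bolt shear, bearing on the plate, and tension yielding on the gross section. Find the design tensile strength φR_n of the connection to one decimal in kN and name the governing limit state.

Bolt shear: A_b = π(24)²/4 = 452.39 mm². φR_n = 0.75 × 469 × 452.39 × 2 × 2 = 636.5 kN.
Bearing (8 mm plate, F_u = 450 MPa): end bolts L_c = 47 − 27/2 = 33.5, R_n = min(1.2×33.5×8×450, 2.4×24×8×450) = 144.72 kN/bolt; interior L_c = 73 − 27 = 46, R_n = 198.72 kN/bolt. φR_n = 0.75 × (1×144.72 + 1×198.72) = 257.6 kN.
Tension yield (gross): A_g = 179×8 = 1432 mm². φR_n = 0.90 × 345 × 1432 = 444.6 kN.
Governing: min(636.5, 257.6, 444.6) = 257.6 kN → bearing.

257.6 kN (bearing governs)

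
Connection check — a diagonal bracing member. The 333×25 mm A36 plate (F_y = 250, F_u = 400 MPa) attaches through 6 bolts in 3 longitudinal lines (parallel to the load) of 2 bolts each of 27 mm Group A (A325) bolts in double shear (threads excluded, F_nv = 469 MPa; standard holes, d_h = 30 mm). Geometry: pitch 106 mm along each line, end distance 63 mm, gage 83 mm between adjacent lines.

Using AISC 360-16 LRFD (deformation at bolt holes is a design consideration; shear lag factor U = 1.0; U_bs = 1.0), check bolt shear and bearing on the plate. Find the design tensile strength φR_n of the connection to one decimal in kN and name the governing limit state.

2416.8 kN (bolt shear governs)

Bolt shear: A_b = π(27)²/4 = 572.56 mm². φR_n = 0.75 × 469 × 572.56 × 6 × 2 = 2416.8 kN.
Bearing (25 mm plate, F_u = 400 MPa): end bolts L_c = 63 − 30/2 = 48, R_n = min(1.2×48×25×400, 2.4×27×25×400) = 576 kN/bolt; interior L_c = 106 − 30 = 76, R_n = 648 kN/bolt. φR_n = 0.75 × (3×576 + 3×648) = 2754.0 kN.
Governing: min(2416.8, 2754.0) = 2416.8 kN → bolt shear.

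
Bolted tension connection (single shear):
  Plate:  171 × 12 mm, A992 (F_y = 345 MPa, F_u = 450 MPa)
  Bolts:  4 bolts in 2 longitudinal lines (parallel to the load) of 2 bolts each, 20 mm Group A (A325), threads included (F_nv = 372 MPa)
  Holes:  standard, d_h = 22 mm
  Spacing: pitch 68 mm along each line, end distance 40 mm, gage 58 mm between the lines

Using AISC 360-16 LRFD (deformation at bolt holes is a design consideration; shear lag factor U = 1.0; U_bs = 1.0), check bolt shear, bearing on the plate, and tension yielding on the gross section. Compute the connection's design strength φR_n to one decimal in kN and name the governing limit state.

Bolt shear: A_b = π(20)²/4 = 314.16 mm². φR_n = 0.75 × 372 × 314.16 × 4 × 1 = 350.6 kN.
Bearing (12 mm plate, F_u = 450 MPa): end bolts L_c = 40 − 22/2 = 29, R_n = min(1.2×29×12×450, 2.4×20×12×450) = 187.92 kN/bolt; interior L_c = 68 − 22 = 46, R_n = 259.2 kN/bolt. φR_n = 0.75 × (2×187.92 + 2×259.2) = 670.7 kN.
Tension yield (gross): A_g = 171×12 = 2052 mm². φR_n = 0.90 × 345 × 2052 = 637.1 kN.
Governing: min(350.6, 670.7, 637.1) = 350.6 kN → bolt shear.

350.6 kN (bolt shear governs)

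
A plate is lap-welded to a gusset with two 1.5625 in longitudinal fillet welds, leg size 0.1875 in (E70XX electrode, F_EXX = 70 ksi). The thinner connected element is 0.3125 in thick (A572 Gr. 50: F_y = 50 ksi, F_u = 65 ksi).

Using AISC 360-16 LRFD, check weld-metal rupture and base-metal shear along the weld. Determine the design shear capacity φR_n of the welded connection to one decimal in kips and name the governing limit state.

13.0 kips (weld metal governs)

Weld metal: throat = 0.707×0.1875 = 0.13256 in, L = 2×1.5625 = 3.125 in. φR_n = 0.75 × 0.6 × 70 × 0.13256 × 3.125 = 13.0 kips.
Base metal shear (0.3125 in plate): yield φR_n = 1.0×0.6×50×0.3125×3.125 = 29.3 kips; rupture φR_n = 0.75×0.6×65×0.3125×3.125 = 28.6 kips; take 28.6 kips (rupture).
Governing: min(13.0, 28.6) = 13.0 kips → weld metal.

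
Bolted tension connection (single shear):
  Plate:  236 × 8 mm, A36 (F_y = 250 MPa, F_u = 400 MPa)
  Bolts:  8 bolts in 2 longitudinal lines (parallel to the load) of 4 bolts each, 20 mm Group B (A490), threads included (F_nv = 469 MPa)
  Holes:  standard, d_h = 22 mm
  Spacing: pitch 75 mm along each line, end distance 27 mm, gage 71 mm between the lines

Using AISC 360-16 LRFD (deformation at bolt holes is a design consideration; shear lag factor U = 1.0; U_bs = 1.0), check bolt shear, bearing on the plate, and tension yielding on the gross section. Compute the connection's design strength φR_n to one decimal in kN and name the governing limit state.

Bolt shear: A_b = π(20)²/4 = 314.16 mm². φR_n = 0.75 × 469 × 314.16 × 8 × 1 = 884.0 kN.
Bearing (8 mm plate, F_u = 400 MPa): end bolts L_c = 27 − 22/2 = 16, R_n = min(1.2×16×8×400, 2.4×20×8×400) = 61.44 kN/bolt; interior L_c = 75 − 22 = 53, R_n = 153.6 kN/bolt. φR_n = 0.75 × (2×61.44 + 6×153.6) = 783.4 kN.
Tension yield (gross): A_g = 236×8 = 1888 mm². φR_n = 0.90 × 250 × 1888 = 424.8 kN.
Governing: min(884.0, 783.4, 424.8) = 424.8 kN → gross-section yield.

424.8 kN (gross-section yield governs)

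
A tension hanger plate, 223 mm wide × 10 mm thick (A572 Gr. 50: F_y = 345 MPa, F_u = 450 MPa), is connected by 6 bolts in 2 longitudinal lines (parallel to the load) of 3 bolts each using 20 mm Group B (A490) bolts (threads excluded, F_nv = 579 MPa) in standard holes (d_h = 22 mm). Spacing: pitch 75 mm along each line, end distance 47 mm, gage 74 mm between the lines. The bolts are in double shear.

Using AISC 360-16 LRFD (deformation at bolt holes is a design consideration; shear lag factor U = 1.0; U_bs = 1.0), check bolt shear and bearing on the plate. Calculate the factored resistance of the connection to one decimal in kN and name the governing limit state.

Bolt shear: A_b = π(20)²/4 = 314.16 mm². φR_n = 0.75 × 579 × 314.16 × 6 × 2 = 1637.1 kN.
Bearing (10 mm plate, F_u = 450 MPa): end bolts L_c = 47 − 22/2 = 36, R_n = min(1.2×36×10×450, 2.4×20×10×450) = 194.4 kN/bolt; interior L_c = 75 − 22 = 53, R_n = 216 kN/bolt. φR_n = 0.75 × (2×194.4 + 4×216) = 939.6 kN.
Governing: min(1637.1, 939.6) = 939.6 kN → bearing.

939.6 kN (bearing governs)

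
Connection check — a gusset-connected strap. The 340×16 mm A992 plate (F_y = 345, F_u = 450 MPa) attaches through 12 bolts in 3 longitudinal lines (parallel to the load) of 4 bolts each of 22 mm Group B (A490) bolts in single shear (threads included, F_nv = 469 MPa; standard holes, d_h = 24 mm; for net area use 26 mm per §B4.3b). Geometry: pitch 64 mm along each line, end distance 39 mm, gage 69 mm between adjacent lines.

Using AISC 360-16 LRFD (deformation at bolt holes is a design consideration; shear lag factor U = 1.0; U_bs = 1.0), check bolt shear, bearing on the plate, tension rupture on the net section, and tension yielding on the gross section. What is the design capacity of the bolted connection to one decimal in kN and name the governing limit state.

Bolt shear: A_b = π(22)²/4 = 380.13 mm². φR_n = 0.75 × 469 × 380.13 × 12 × 1 = 1604.5 kN.
Bearing (16 mm plate, F_u = 450 MPa): end bolts L_c = 39 − 24/2 = 27, R_n = min(1.2×27×16×450, 2.4×22×16×450) = 233.28 kN/bolt; interior L_c = 64 − 24 = 40, R_n = 345.6 kN/bolt. φR_n = 0.75 × (3×233.28 + 9×345.6) = 2857.7 kN.
Tension rupture (net): A_n = (340 − 3×26)×16 = 4192 mm² (U = 1.0, A_e = A_n). φR_n = 0.75 × 450 × 4192 = 1414.8 kN.
Tension yield (gross): A_g = 340×16 = 5440 mm². φR_n = 0.90 × 345 × 5440 = 1689.1 kN.
Governing: min(1604.5, 2857.7, 1414.8, 1689.1) = 1414.8 kN → net-section rupture.

1414.8 kN (net-section rupture governs)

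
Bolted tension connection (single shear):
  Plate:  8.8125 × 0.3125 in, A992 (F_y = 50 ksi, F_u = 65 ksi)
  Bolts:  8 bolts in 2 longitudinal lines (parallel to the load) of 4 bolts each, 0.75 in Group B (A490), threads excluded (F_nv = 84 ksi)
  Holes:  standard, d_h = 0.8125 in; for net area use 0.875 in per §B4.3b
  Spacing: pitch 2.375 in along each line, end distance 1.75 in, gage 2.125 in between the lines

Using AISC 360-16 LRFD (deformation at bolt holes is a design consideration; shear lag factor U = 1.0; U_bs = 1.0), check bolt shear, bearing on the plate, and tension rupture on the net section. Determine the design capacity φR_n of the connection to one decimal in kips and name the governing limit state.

107.6 kips (net-section rupture governs)

Bolt shear: A_b = π(0.75)²/4 = 0.44179 in². φR_n = 0.75 × 84 × 0.44179 × 8 × 1 = 222.7 kips.
Bearing (0.3125 in plate, F_u = 65 ksi): end bolts L_c = 1.75 − 0.8125/2 = 1.34375, R_n = min(1.2×1.34375×0.3125×65, 2.4×0.75×0.3125×65) = 32.754 kips/bolt; interior L_c = 2.375 − 0.8125 = 1.5625, R_n = 36.563 kips/bolt. φR_n = 0.75 × (2×32.754 + 6×36.563) = 213.7 kips.
Tension rupture (net): A_n = (8.8125 − 2×0.875)×0.3125 = 2.207 in² (U = 1.0, A_e = A_n). φR_n = 0.75 × 65 × 2.207 = 107.6 kips.
Governing: min(222.7, 213.7, 107.6) = 107.6 kips → net-section rupture.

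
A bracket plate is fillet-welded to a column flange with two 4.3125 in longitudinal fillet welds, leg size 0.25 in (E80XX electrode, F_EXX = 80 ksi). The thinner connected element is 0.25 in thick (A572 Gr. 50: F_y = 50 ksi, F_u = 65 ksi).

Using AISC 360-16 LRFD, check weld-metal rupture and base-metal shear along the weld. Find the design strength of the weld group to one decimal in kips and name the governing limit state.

54.9 kips (weld metal governs)

Weld metal: throat = 0.707×0.25 = 0.17675 in, L = 2×4.3125 = 8.625 in. φR_n = 0.75 × 0.6 × 80 × 0.17675 × 8.625 = 54.9 kips.
Base metal shear (0.25 in plate): yield φR_n = 1.0×0.6×50×0.25×8.625 = 64.7 kips; rupture φR_n = 0.75×0.6×65×0.25×8.625 = 63.1 kips; take 63.1 kips (rupture).
Governing: min(54.9, 63.1) = 54.9 kips → weld metal.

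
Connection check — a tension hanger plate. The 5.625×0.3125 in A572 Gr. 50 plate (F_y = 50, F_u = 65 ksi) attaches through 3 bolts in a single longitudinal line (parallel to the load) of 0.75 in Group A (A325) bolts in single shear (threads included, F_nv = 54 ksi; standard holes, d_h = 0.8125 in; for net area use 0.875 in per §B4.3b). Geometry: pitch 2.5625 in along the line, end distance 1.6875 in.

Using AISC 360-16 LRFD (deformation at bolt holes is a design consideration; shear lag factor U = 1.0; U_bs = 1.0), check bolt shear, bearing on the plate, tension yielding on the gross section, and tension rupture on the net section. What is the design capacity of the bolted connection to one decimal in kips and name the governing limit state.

Bolt shear: A_b = π(0.75)²/4 = 0.44179 in². φR_n = 0.75 × 54 × 0.44179 × 3 × 1 = 53.7 kips.
Bearing (0.3125 in plate, F_u = 65 ksi): end bolts L_c = 1.6875 − 0.8125/2 = 1.28125, R_n = min(1.2×1.28125×0.3125×65, 2.4×0.75×0.3125×65) = 31.23 kips/bolt; interior L_c = 2.5625 − 0.8125 = 1.75, R_n = 36.563 kips/bolt. φR_n = 0.75 × (1×31.23 + 2×36.563) = 78.3 kips.
Tension yield (gross): A_g = 5.625×0.3125 = 1.7578 in². φR_n = 0.90 × 50 × 1.7578 = 79.1 kips.
Tension rupture (net): A_n = (5.625 − 1×0.875)×0.3125 = 1.4844 in² (U = 1.0, A_e = A_n). φR_n = 0.75 × 65 × 1.4844 = 72.4 kips.
Governing: min(53.7, 78.3, 79.1, 72.4) = 53.7 kips → bolt shear.

53.7 kips (bolt shear governs)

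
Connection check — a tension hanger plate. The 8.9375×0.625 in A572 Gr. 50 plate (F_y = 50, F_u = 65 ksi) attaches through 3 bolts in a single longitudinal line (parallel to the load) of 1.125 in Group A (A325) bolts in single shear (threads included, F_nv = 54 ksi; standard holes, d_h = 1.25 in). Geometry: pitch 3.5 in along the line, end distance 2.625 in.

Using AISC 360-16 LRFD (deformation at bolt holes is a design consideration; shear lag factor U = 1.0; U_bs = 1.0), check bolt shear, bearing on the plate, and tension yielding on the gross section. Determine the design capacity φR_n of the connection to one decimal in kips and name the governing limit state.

Bolt shear: A_b = π(1.125)²/4 = 0.99402 in². φR_n = 0.75 × 54 × 0.99402 × 3 × 1 = 120.8 kips.
Bearing (0.625 in plate, F_u = 65 ksi): end bolts L_c = 2.625 − 1.25/2 = 2, R_n = min(1.2×2×0.625×65, 2.4×1.125×0.625×65) = 97.5 kips/bolt; interior L_c = 3.5 − 1.25 = 2.25, R_n = 109.69 kips/bolt. φR_n = 0.75 × (1×97.5 + 2×109.69) = 237.7 kips.
Tension yield (gross): A_g = 8.9375×0.625 = 5.5859 in². φR_n = 0.90 × 50 × 5.5859 = 251.4 kips.
Governing: min(120.8, 237.7, 251.4) = 120.8 kips → bolt shear.

120.8 kips (bolt shear governs)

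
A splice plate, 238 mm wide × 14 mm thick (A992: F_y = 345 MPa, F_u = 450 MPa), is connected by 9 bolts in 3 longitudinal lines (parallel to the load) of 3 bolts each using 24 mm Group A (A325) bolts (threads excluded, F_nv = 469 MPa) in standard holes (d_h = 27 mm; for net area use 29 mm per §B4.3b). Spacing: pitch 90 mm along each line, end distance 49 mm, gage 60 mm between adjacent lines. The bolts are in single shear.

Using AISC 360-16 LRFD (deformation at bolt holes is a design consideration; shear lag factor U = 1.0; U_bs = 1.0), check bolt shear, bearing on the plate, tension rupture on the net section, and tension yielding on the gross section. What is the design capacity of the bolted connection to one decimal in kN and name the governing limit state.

Bolt shear: A_b = π(24)²/4 = 452.39 mm². φR_n = 0.75 × 469 × 452.39 × 9 × 1 = 1432.2 kN.
Bearing (14 mm plate, F_u = 450 MPa): end bolts L_c = 49 − 27/2 = 35.5, R_n = min(1.2×35.5×14×450, 2.4×24×14×450) = 268.38 kN/bolt; interior L_c = 90 − 27 = 63, R_n = 362.88 kN/bolt. φR_n = 0.75 × (3×268.38 + 6×362.88) = 2236.8 kN.
Tension rupture (net): A_n = (238 − 3×29)×14 = 2114 mm² (U = 1.0, A_e = A_n). φR_n = 0.75 × 450 × 2114 = 713.5 kN.
Tension yield (gross): A_g = 238×14 = 3332 mm². φR_n = 0.90 × 345 × 3332 = 1034.6 kN.
Governing: min(1432.2, 2236.8, 713.5, 1034.6) = 713.5 kN → net-section rupture.

713.5 kN (net-section rupture governs)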